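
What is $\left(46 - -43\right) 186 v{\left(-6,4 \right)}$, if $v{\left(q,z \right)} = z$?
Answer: $66216$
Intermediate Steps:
$\left(46 - -43\right) 186 v{\left(-6,4 \right)} = \left(46 - -43\right) 186 \cdot 4 = \left(46 + 43\right) 186 \cdot 4 = 89 \cdot 186 \cdot 4 = 16554 \cdot 4 = 66216$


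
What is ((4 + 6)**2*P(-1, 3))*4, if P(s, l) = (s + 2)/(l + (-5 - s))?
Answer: -400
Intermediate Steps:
P(s, l) = (2 + s)/(-5 + l - s)
((4 + 6)**2*P(-1, 3))*4 = ((4 + 6)**2*((-2 - 1*(-1))/(5 - 1 - 1*3)))*4 = (10**2*((-2 + 1)/(5 - 1 - 3)))*4 = (100*(-1/1))*4 = (100*(1*(-1)))*4 = (100*(-1))*4 = -100*4 = -400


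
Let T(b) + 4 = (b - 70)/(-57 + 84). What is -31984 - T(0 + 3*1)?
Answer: -863393/27 ≈ -31978.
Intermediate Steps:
T(b) = -178/27 + b/27 (T(b) = -4 + (b - 70)/(-57 + 84) = -4 + (-70 + b)/27 = -4 + (-70 + b)*(1/27) = -4 + (-70/27 + b/27) = -178/27 + b/27)
-31984 - T(0 + 3*1) = -31984 - (-178/27 + (0 + 3*1)/27) = -31984 - (-178/27 + (0 + 3)/27) = -31984 - (-178/27 + (1/27)*3) = -31984 - (-178/27 + 1/9) = -31984 - 1*(-175/27) = -31984 + 175/27 = -863393/27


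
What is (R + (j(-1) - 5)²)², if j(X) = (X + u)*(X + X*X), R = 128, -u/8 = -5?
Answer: 23409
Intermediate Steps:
u = 40 (u = -8*(-5) = 40)
j(X) = (40 + X)*(X + X²) (j(X) = (X + 40)*(X + X*X) = (40 + X)*(X + X²))
(R + (j(-1) - 5)²)² = (128 + (-(40 + (-1)² + 41*(-1)) - 5)²)² = (128 + (-(40 + 1 - 41) - 5)²)² = (128 + (-1*0 - 5)²)² = (128 + (0 - 5)²)² = (128 + (-5)²)² = (128 + 25)² = 153² = 23409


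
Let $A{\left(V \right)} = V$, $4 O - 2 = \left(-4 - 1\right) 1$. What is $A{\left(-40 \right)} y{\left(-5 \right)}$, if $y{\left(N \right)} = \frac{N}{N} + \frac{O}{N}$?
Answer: $-46$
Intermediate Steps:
$O = - \frac{3}{4}$ ($O = \frac{1}{2} + \frac{\left(-4 - 1\right) 1}{4} = \frac{1}{2} + \frac{\left(-5\right) 1}{4} = \frac{1}{2} + \frac{1}{4} \left(-5\right) = \frac{1}{2} - \frac{5}{4} = - \frac{3}{4} \approx -0.75$)
$y{\left(N \right)} = 1 - \frac{3}{4 N}$ ($y{\left(N \right)} = \frac{N}{N} - \frac{3}{4 N} = 1 - \frac{3}{4 N}$)
$A{\left(-40 \right)} y{\left(-5 \right)} = - 40 \frac{- \frac{3}{4} - 5}{-5} = - 40 \left(\left(- \frac{1}{5}\right) \left(- \frac{23}{4}\right)\right) = \left(-40\right) \frac{23}{20} = -46$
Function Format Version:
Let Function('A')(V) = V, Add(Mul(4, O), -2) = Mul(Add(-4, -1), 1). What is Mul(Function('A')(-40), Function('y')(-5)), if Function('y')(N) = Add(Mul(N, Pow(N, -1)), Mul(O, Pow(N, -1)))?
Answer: -46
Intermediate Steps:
O = Rational(-3, 4) (O = Add(Rational(1, 2), Mul(Rational(1, 4), Mul(Add(-4, -1), 1))) = Add(Rational(1, 2), Mul(Rational(1, 4), Mul(-5, 1))) = Add(Rational(1, 2), Mul(Rational(1, 4), -5)) = Add(Rational(1, 2), Rational(-5, 4)) = Rational(-3, 4) ≈ -0.75000)
Function('y')(N) = Add(1, Mul(Rational(-3, 4), Pow(N, -1))) (Function('y')(N) = Add(Mul(N, Pow(N, -1)), Mul(Rational(-3, 4), Pow(N, -1))) = Add(1, Mul(Rational(-3, 4), Pow(N, -1))))
Mul(Function('A')(-40), Function('y')(-5)) = Mul(-40, Mul(Pow(-5, -1), Add(Rational(-3, 4), -5))) = Mul(-40, Mul(Rational(-1, 5), Rational(-23, 4))) = Mul(-40, Rational(23, 20)) = -46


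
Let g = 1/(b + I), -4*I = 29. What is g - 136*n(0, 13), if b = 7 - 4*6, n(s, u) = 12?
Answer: -158308/97 ≈ -1632.0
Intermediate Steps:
I = -29/4 (I = -¼*29 = -29/4 ≈ -7.2500)
b = -17 (b = 7 - 24 = -17)
g = -4/97 (g = 1/(-17 - 29/4) = 1/(-97/4) = -4/97 ≈ -0.041237)
g - 136*n(0, 13) = -4/97 - 136*12 = -4/97 - 1632 = -158308/97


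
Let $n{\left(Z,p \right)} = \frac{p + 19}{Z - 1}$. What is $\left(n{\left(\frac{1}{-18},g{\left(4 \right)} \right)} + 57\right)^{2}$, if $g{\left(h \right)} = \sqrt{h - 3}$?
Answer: $\frac{522729}{361} \approx 1448.0$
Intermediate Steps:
$g{\left(h \right)} = \sqrt{-3 + h}$
$n{\left(Z,p \right)} = \frac{19 + p}{-1 + Z}$
$\left(n{\left(\frac{1}{-18},g{\left(4 \right)} \right)} + 57\right)^{2} = \left(\frac{19 + \sqrt{-3 + 4}}{-1 + \frac{1}{-18}} + 57\right)^{2} = \left(\frac{19 + \sqrt{1}}{-1 - \frac{1}{18}} + 57\right)^{2} = \left(\frac{19 + 1}{- \frac{19}{18}} + 57\right)^{2} = \left(\left(- \frac{18}{19}\right) 20 + 57\right)^{2} = \left(- \frac{360}{19} + 57\right)^{2} = \left(\frac{723}{19}\right)^{2} = \frac{522729}{361}$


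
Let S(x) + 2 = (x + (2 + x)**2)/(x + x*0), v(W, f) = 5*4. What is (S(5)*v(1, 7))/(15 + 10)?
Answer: 176/25 ≈ 7.0400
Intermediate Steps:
v(W, f) = 20
S(x) = -2 + (x + (2 + x)**2)/x (S(x) = -2 + (x + (2 + x)**2)/(x + x*0) = -2 + (x + (2 + x)**2)/(x + 0) = -2 + (x + (2 + x)**2)/x)
(S(5)*v(1, 7))/(15 + 10) = ((((2 + 5)**2 - 1*5)/5)*20)/(15 + 10) = (((7**2 - 5)/5)*20)/25 = (((49 - 5)/5)*20)*(1/25) = (((1/5)*44)*20)*(1/25) = ((44/5)*20)*(1/25) = 176*(1/25) = 176/25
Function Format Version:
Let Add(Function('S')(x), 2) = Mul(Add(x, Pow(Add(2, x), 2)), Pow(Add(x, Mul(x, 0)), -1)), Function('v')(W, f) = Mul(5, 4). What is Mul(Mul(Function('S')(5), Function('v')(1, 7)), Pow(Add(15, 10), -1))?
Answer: Rational(176, 25) ≈ 7.0400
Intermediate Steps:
Function('v')(W, f) = 20
Function('S')(x) = Add(-2, Mul(Pow(x, -1), Add(x, Pow(Add(2, x), 2)))) (Function('S')(x) = Add(-2, Mul(Add(x, Pow(Add(2, x), 2)), Pow(Add(x, Mul(x, 0)), -1))) = Add(-2, Mul(Add(x, Pow(Add(2, x), 2)), Pow(Add(x, 0), -1))) = Add(-2, Mul(Add(x, Pow(Add(2, x), 2)), Pow(x, -1))) = Add(-2, Mul(Pow(x, -1), Add(x, Pow(Add(2, x), 2)))))
Mul(Mul(Function('S')(5), Function('v')(1, 7)), Pow(Add(15, 10), -1)) = Mul(Mul(Mul(Pow(5, -1), Add(Pow(Add(2, 5), 2), Mul(-1, 5))), 20), Pow(Add(15, 10), -1)) = Mul(Mul(Mul(Rational(1, 5), Add(Pow(7, 2), -5)), 20), Pow(25, -1)) = Mul(Mul(Mul(Rational(1, 5), Add(49, -5)), 20), Rational(1, 25)) = Mul(Mul(Mul(Rational(1, 5), 44), 20), Rational(1, 25)) = Mul(Mul(Rational(44, 5), 20), Rational(1, 25)) = Mul(176, Rational(1, 25)) = Rational(176, 25)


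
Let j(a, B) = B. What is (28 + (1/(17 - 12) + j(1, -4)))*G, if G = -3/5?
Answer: -363/25 ≈ -14.520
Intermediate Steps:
G = -⅗ (G = -3*⅕ = -⅗ ≈ -0.60000)
(28 + (1/(17 - 12) + j(1, -4)))*G = (28 + (1/(17 - 12) - 4))*(-⅗) = (28 + (1/5 - 4))*(-⅗) = (28 + (⅕ - 4))*(-⅗) = (28 - 19/5)*(-⅗) = (121/5)*(-⅗) = -363/25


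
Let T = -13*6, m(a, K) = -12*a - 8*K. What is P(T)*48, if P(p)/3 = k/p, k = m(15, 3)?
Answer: 4896/13 ≈ 376.62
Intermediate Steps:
T = -78
k = -204 (k = -12*15 - 8*3 = -180 - 24 = -204)
P(p) = -612/p (P(p) = 3*(-204/p) = -612/p)
P(T)*48 = -612/(-78)*48 = -612*(-1/78)*48 = (102/13)*48 = 4896/13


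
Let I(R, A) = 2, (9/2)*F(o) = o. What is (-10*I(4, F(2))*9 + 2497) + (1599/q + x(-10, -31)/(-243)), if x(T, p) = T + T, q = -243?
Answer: 561452/243 ≈ 2310.5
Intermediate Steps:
F(o) = 2*o/9
x(T, p) = 2*T
(-10*I(4, F(2))*9 + 2497) + (1599/q + x(-10, -31)/(-243)) = (-10*2*9 + 2497) + (1599/(-243) + (2*(-10))/(-243)) = (-20*9 + 2497) + (1599*(-1/243) - 20*(-1/243)) = (-180 + 2497) + (-533/81 + 20/243) = 2317 - 1579/243 = 561452/243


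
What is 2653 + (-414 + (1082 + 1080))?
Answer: 4401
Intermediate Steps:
2653 + (-414 + (1082 + 1080)) = 2653 + (-414 + 2162) = 2653 + 1748 = 4401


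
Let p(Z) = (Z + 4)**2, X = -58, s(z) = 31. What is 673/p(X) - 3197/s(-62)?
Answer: -9301589/90396 ≈ -102.90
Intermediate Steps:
p(Z) = (4 + Z)**2
673/p(X) - 3197/s(-62) = 673/((4 - 58)**2) - 3197/31 = 673/((-54)**2) - 3197*1/31 = 673/2916 - 3197/31 = -9301589/90396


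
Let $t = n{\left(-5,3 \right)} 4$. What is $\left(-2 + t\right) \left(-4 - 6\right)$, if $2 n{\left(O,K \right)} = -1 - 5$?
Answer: $140$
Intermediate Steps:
$n{\left(O,K \right)} = -3$ ($n{\left(O,K \right)} = \frac{-1 - 5}{2} = \frac{1}{2} \left(-6\right) = -3$)
$t = -12$ ($t = \left(-3\right) 4 = -12$)
$\left(-2 + t\right) \left(-4 - 6\right) = \left(-2 - 12\right) \left(-4 - 6\right) = - 14 \left(-4 - 6\right) = \left(-14\right) \left(-10\right) = 140$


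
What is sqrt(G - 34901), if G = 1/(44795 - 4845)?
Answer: 3*I*sqrt(247564814278)/7990 ≈ 186.82*I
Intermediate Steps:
G = 1/39950 ≈ 2.5031e-5
sqrt(G - 34901) = sqrt(1/39950 - 34901) = sqrt(-1394294949/39950) = 3*I*sqrt(247564814278)/7990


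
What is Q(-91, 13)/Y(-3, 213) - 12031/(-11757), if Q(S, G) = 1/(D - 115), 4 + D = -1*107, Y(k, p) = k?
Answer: 2722925/2657082 ≈ 1.0248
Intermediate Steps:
D = -111 (D = -4 - 1*107 = -4 - 107 = -111)
Q(S, G) = -1/226 (Q(S, G) = 1/(-111 - 115) = 1/(-226) = -1/226)
Q(-91, 13)/Y(-3, 213) - 12031/(-11757) = -1/226/(-3) - 12031/(-11757) = -1/226*(-⅓) - 12031*(-1/11757) = 1/678 + 12031/11757 = 2722925/2657082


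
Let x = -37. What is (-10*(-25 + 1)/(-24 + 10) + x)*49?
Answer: -2653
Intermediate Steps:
(-10*(-25 + 1)/(-24 + 10) + x)*49 = (-10*(-25 + 1)/(-24 + 10) - 37)*49 = (-10/((-14/(-24))) - 37)*49 = (-10/((-14*(-1/24))) - 37)*49 = (-10/7/12 - 37)*49 = (-10*12/7 - 37)*49 = (-120/7 - 37)*49 = -379/7*49 = -2653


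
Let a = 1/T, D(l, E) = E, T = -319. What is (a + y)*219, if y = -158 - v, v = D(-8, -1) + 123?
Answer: -19561299/319 ≈ -61321.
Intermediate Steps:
v = 122 (v = -1 + 123 = 122)
a = -1/319 (a = 1/(-319) = -1/319 ≈ -0.0031348)
y = -280 (y = -158 - 1*122 = -158 - 122 = -280)
(a + y)*219 = (-1/319 - 280)*219 = -89321/319*219 = -19561299/319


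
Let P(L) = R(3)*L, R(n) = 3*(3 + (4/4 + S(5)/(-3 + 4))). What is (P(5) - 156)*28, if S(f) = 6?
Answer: -168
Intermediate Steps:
R(n) = 30 (R(n) = 3*(3 + (4/4 + 6/(-3 + 4))) = 3*(3 + (4*(¼) + 6/1)) = 3*(3 + (1 + 6*1)) = 3*(3 + (1 + 6)) = 3*(3 + 7) = 3*10 = 30)
P(L) = 30*L
(P(5) - 156)*28 = (30*5 - 156)*28 = (150 - 156)*28 = -6*28 = -168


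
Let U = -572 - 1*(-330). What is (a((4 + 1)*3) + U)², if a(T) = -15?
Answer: 66049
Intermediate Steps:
U = -242 (U = -572 + 330 = -242)
(a((4 + 1)*3) + U)² = (-15 - 242)² = (-257)² = 66049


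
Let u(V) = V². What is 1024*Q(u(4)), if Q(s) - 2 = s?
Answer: 18432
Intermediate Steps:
Q(s) = 2 + s
1024*Q(u(4)) = 1024*(2 + 4²) = 1024*(2 + 16) = 1024*18 = 18432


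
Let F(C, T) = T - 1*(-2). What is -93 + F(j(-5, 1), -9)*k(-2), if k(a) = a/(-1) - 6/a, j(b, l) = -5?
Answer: -128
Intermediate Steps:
k(a) = -a - 6/a (k(a) = a*(-1) - 6/a = -a - 6/a)
F(C, T) = 2 + T (F(C, T) = T + 2 = 2 + T)
-93 + F(j(-5, 1), -9)*k(-2) = -93 + (2 - 9)*(-1*(-2) - 6/(-2)) = -93 - 7*(2 - 6*(-½)) = -93 - 7*(2 + 3) = -93 - 7*5 = -93 - 35 = -128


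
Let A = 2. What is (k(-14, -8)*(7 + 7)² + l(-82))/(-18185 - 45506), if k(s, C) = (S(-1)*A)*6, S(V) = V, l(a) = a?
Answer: 2434/63691 ≈ 0.038216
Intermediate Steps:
k(s, C) = -12 (k(s, C) = -1*2*6 = -2*6 = -12)
(k(-14, -8)*(7 + 7)² + l(-82))/(-18185 - 45506) = (-12*(7 + 7)² - 82)/(-18185 - 45506) = (-12*14² - 82)/(-63691) = (-12*196 - 82)*(-1/63691) = (-2352 - 82)*(-1/63691) = -2434*(-1/63691) = 2434/63691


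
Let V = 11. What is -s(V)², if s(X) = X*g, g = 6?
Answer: -4356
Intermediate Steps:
s(X) = 6*X (s(X) = X*6 = 6*X)
-s(V)² = -(6*11)² = -1*66² = -1*4356 = -4356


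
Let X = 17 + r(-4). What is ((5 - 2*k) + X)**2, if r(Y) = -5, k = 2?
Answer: 169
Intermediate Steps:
X = 12 (X = 17 - 5 = 12)
((5 - 2*k) + X)**2 = ((5 - 2*2) + 12)**2 = ((5 - 4) + 12)**2 = (1 + 12)**2 = 13**2 = 169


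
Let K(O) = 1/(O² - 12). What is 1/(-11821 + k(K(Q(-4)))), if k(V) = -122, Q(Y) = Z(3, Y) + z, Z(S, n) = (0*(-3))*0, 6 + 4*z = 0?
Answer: -1/11943 ≈ -8.3731e-5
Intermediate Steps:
z = -3/2 (z = -3/2 + (¼)*0 = -3/2 + 0 = -3/2 ≈ -1.5000)
Z(S, n) = 0 (Z(S, n) = 0*0 = 0)
Q(Y) = -3/2 (Q(Y) = 0 - 3/2 = -3/2)
K(O) = 1/(-12 + O²)
1/(-11821 + k(K(Q(-4)))) = 1/(-11821 - 122) = 1/(-11943) = -1/11943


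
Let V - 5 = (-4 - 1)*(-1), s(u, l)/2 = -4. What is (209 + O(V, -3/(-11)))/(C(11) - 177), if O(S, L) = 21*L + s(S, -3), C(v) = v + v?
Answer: -2274/1705 ≈ -1.3337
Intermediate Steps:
s(u, l) = -8 (s(u, l) = 2*(-4) = -8)
V = 10 (V = 5 + (-4 - 1)*(-1) = 5 - 5*(-1) = 5 + 5 = 10)
C(v) = 2*v
O(S, L) = -8 + 21*L (O(S, L) = 21*L - 8 = -8 + 21*L)
(209 + O(V, -3/(-11)))/(C(11) - 177) = (209 + (-8 + 21*(-3/(-11))))/(2*11 - 177) = (209 + (-8 + 21*(-3*(-1/11))))/(22 - 177) = (209 + (-8 + 21*(3/11)))/(-155) = (209 + (-8 + 63/11))*(-1/155) = (209 - 25/11)*(-1/155) = (2274/11)*(-1/155) = -2274/1705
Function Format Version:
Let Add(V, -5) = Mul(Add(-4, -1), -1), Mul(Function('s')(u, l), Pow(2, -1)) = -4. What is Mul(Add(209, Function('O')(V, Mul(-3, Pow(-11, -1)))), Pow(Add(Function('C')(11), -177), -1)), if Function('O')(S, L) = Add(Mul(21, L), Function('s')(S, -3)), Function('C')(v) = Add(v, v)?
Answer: Rational(-2274, 1705) ≈ -1.3337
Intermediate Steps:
Function('s')(u, l) = -8 (Function('s')(u, l) = Mul(2, -4) = -8)
V = 10 (V = Add(5, Mul(Add(-4, -1), -1)) = Add(5, Mul(-5, -1)) = Add(5, 5) = 10)
Function('C')(v) = Mul(2, v)
Function('O')(S, L) = Add(-8, Mul(21, L)) (Function('O')(S, L) = Add(Mul(21, L), -8) = Add(-8, Mul(21, L)))
Mul(Add(209, Function('O')(V, Mul(-3, Pow(-11, -1)))), Pow(Add(Function('C')(11), -177), -1)) = Mul(Add(209, Add(-8, Mul(21, Mul(-3, Pow(-11, -1))))), Pow(Add(Mul(2, 11), -177), -1)) = Mul(Add(209, Add(-8, Mul(21, Mul(-3, Rational(-1, 11))))), Pow(Add(22, -177), -1)) = Mul(Add(209, Add(-8, Mul(21, Rational(3, 11)))), Pow(-155, -1)) = Mul(Add(209, Add(-8, Rational(63, 11))), Rational(-1, 155)) = Mul(Add(209, Rational(-25, 11)), Rational(-1, 155)) = Mul(Rational(2274, 11), Rational(-1, 155)) = Rational(-2274, 1705)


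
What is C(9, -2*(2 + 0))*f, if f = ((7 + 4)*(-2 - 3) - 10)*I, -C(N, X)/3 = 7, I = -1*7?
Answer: -9555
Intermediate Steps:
I = -7
C(N, X) = -21 (C(N, X) = -3*7 = -21)
f = 455 (f = ((7 + 4)*(-2 - 3) - 10)*(-7) = (11*(-5) - 10)*(-7) = (-55 - 10)*(-7) = -65*(-7) = 455)
C(9, -2*(2 + 0))*f = -21*455 = -9555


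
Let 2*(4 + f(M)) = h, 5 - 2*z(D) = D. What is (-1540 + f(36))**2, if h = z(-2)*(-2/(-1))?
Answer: 9492561/4 ≈ 2.3731e+6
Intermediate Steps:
z(D) = 5/2 - D/2
h = 7 (h = (5/2 - 1/2*(-2))*(-2/(-1)) = (5/2 + 1)*(-2*(-1)) = (7/2)*2 = 7)
f(M) = -1/2 (f(M) = -4 + (1/2)*7 = -4 + 7/2 = -1/2)
(-1540 + f(36))**2 = (-1540 - 1/2)**2 = (-3081/2)**2 = 9492561/4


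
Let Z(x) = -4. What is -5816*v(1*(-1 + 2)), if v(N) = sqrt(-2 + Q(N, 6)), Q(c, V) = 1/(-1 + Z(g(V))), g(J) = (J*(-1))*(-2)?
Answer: -5816*I*sqrt(55)/5 ≈ -8626.5*I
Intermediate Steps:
g(J) = 2*J (g(J) = -J*(-2) = 2*J)
Q(c, V) = -1/5 (Q(c, V) = 1/(-1 - 4) = 1/(-5) = -1/5)
v(N) = I*sqrt(55)/5 (v(N) = sqrt(-2 - 1/5) = sqrt(-11/5) = I*sqrt(55)/5)
-5816*v(1*(-1 + 2)) = -5816*I*sqrt(55)/5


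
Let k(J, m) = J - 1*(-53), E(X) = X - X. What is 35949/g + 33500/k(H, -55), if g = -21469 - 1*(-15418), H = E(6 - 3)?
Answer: 66934401/106901 ≈ 626.13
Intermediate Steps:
E(X) = 0
H = 0
g = -6051 (g = -21469 + 15418 = -6051)
k(J, m) = 53 + J (k(J, m) = J + 53 = 53 + J)
35949/g + 33500/k(H, -55) = 35949/(-6051) + 33500/(53 + 0) = 35949*(-1/6051) + 33500/53 = -11983/2017 + 33500*(1/53) = -11983/2017 + 33500/53 = 66934401/106901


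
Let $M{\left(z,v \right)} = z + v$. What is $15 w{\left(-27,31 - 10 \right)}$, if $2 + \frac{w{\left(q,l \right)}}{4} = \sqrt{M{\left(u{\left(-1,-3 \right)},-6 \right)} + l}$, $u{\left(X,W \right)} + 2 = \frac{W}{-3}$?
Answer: $-120 + 60 \sqrt{14} \approx 104.5$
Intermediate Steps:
$u{\left(X,W \right)} = -2 - \frac{W}{3}$ ($u{\left(X,W \right)} = -2 + \frac{W}{-3} = -2 + W \left(- \frac{1}{3}\right) = -2 - \frac{W}{3}$)
$M{\left(z,v \right)} = v + z$
$w{\left(q,l \right)} = -8 + 4 \sqrt{-7 + l}$ ($w{\left(q,l \right)} = -8 + 4 \sqrt{\left(-6 - 1\right) + l} = -8 + 4 \sqrt{-7 + l}$)
$15 w{\left(-27,31 - 10 \right)} = 15 \left(-8 + 4 \sqrt{-7 + \left(31 - 10\right)}\right) = 15 \left(-8 + 4 \sqrt{-7 + 21}\right) = 15 \left(-8 + 4 \sqrt{14}\right) = -120 + 60 \sqrt{14}$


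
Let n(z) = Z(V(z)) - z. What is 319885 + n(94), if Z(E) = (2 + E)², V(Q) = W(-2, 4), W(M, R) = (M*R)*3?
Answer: 320275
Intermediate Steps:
W(M, R) = 3*M*R
V(Q) = -24 (V(Q) = 3*(-2)*4 = -24)
n(z) = 484 - z (n(z) = (2 - 24)² - z = (-22)² - z = 484 - z)
319885 + n(94) = 319885 + (484 - 1*94) = 319885 + (484 - 94) = 319885 + 390 = 320275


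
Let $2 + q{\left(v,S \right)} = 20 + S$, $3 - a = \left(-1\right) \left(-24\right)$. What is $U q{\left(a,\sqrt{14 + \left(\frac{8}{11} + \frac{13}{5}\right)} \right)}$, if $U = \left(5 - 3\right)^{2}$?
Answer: $72 + \frac{4 \sqrt{52415}}{55} \approx 88.65$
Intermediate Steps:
$a = -21$ ($a = 3 - \left(-1\right) \left(-24\right) = 3 - 24 = -21$)
$q{\left(v,S \right)} = 18 + S$ ($q{\left(v,S \right)} = -2 + \left(20 + S\right) = 18 + S$)
$U = 4$ ($U = 2^{2} = 4$)
$U q{\left(a,\sqrt{14 + \left(\frac{8}{11} + \frac{13}{5}\right)} \right)} = 4 \left(18 + \sqrt{14 + \left(\frac{8}{11} + \frac{13}{5}\right)}\right) = 4 \left(18 + \sqrt{14 + \frac{183}{55}}\right) = 4 \left(18 + \sqrt{\frac{953}{55}}\right) = 4 \left(18 + \frac{\sqrt{52415}}{55}\right) = 72 + \frac{4 \sqrt{52415}}{55}$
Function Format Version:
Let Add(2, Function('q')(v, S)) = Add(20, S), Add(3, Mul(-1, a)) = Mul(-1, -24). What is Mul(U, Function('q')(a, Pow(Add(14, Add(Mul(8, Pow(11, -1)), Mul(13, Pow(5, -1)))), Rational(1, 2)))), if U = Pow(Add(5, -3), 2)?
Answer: Add(72, Mul(Rational(4, 55), Pow(52415, Rational(1, 2)))) ≈ 88.650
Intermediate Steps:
a = -21 (a = Add(3, Mul(-1, Mul(-1, -24))) = Add(3, Mul(-1, 24)) = Add(3, -24) = -21)
Function('q')(v, S) = Add(18, S) (Function('q')(v, S) = Add(-2, Add(20, S)) = Add(18, S))
U = 4 (U = Pow(2, 2) = 4)
Mul(U, Function('q')(a, Pow(Add(14, Add(Mul(8, Pow(11, -1)), Mul(13, Pow(5, -1)))), Rational(1, 2)))) = Mul(4, Add(18, Pow(Add(14, Add(Mul(8, Pow(11, -1)), Mul(13, Pow(5, -1)))), Rational(1, 2)))) = Mul(4, Add(18, Pow(Add(14, Add(Mul(8, Rational(1, 11)), Mul(13, Rational(1, 5)))), Rational(1, 2)))) = Mul(4, Add(18, Pow(Add(14, Add(Rational(8, 11), Rational(13, 5))), Rational(1, 2)))) = Mul(4, Add(18, Pow(Add(14, Rational(183, 55)), Rational(1, 2)))) = Mul(4, Add(18, Pow(Rational(953, 55), Rational(1, 2)))) = Mul(4, Add(18, Mul(Rational(1, 55), Pow(52415, Rational(1, 2))))) = Add(72, Mul(Rational(4, 55), Pow(52415, Rational(1, 2))))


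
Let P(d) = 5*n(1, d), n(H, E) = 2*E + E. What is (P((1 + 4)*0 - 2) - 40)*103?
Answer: -7210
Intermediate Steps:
n(H, E) = 3*E
P(d) = 15*d (P(d) = 5*(3*d) = 15*d)
(P((1 + 4)*0 - 2) - 40)*103 = (15*((1 + 4)*0 - 2) - 40)*103 = (15*(5*0 - 2) - 40)*103 = (15*(0 - 2) - 40)*103 = (15*(-2) - 40)*103 = (-30 - 40)*103 = -70*103 = -7210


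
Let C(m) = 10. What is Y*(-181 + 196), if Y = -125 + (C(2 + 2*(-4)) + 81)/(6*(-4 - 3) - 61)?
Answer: -194490/103 ≈ -1888.3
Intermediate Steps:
Y = -12966/103 (Y = -125 + (10 + 81)/(6*(-4 - 3) - 61) = -125 + 91/(6*(-7) - 61) = -125 + 91/(-42 - 61) = -125 + 91/(-103) = -125 + 91*(-1/103) = -125 - 91/103 = -12966/103 ≈ -125.88)
Y*(-181 + 196) = -12966*(-181 + 196)/103 = -12966/103*15 = -194490/103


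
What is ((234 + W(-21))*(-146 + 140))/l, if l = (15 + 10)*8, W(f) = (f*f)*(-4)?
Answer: 459/10 ≈ 45.900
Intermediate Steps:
W(f) = -4*f² (W(f) = f²*(-4) = -4*f²)
l = 200 (l = 25*8 = 200)
((234 + W(-21))*(-146 + 140))/l = ((234 - 4*(-21)²)*(-146 + 140))/200 = ((234 - 4*441)*(-6))*(1/200) = ((234 - 1764)*(-6))*(1/200) = -1530*(-6)*(1/200) = 9180*(1/200) = 459/10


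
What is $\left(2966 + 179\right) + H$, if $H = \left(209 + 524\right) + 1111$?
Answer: $4989$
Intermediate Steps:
$H = 1844$ ($H = 733 + 1111 = 1844$)
$\left(2966 + 179\right) + H = \left(2966 + 179\right) + 1844 = 3145 + 1844 = 4989$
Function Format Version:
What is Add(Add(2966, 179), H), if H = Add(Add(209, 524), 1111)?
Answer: 4989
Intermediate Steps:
H = 1844 (H = Add(733, 1111) = 1844)
Add(Add(2966, 179), H) = Add(Add(2966, 179), 1844) = Add(3145, 1844) = 4989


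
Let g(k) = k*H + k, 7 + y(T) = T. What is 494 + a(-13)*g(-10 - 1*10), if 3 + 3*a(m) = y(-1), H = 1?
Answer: 1922/3 ≈ 640.67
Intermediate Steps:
y(T) = -7 + T
a(m) = -11/3 (a(m) = -1 + (-7 - 1)/3 = -1 + (1/3)*(-8) = -1 - 8/3 = -11/3)
g(k) = 2*k (g(k) = k*1 + k = k + k = 2*k)
494 + a(-13)*g(-10 - 1*10) = 494 - 22*(-10 - 1*10)/3 = 494 - 22*(-10 - 10)/3 = 494 - 22*(-20)/3 = 494 - 11/3*(-40) = 494 + 440/3 = 1922/3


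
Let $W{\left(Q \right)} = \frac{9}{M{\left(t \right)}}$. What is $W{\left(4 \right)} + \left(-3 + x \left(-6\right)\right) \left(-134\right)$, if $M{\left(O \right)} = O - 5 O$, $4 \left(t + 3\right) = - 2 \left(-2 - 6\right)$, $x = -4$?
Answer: $- \frac{11265}{4} \approx -2816.3$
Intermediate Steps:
$t = 1$ ($t = -3 + \frac{\left(-2\right) \left(-2 - 6\right)}{4} = -3 + \frac{\left(-2\right) \left(-8\right)}{4} = -3 + \frac{1}{4} \cdot 16 = -3 + 4 = 1$)
$M{\left(O \right)} = - 4 O$
$W{\left(Q \right)} = - \frac{9}{4}$ ($W{\left(Q \right)} = \frac{9}{\left(-4\right) 1} = \frac{9}{-4} = 9 \left(- \frac{1}{4}\right) = - \frac{9}{4}$)
$W{\left(4 \right)} + \left(-3 + x \left(-6\right)\right) \left(-134\right) = - \frac{9}{4} + \left(-3 - -24\right) \left(-134\right) = - \frac{9}{4} + \left(-3 + 24\right) \left(-134\right) = - \frac{9}{4} + 21 \left(-134\right) = - \frac{9}{4} - 2814 = - \frac{11265}{4}$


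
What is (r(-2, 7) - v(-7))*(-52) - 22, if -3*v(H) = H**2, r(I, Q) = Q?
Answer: -3706/3 ≈ -1235.3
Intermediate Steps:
v(H) = -H**2/3
(r(-2, 7) - v(-7))*(-52) - 22 = (7 - (-1)*(-7)**2/3)*(-52) - 22 = (7 - (-1)*49/3)*(-52) - 22 = (7 - 1*(-49/3))*(-52) - 22 = (7 + 49/3)*(-52) - 22 = (70/3)*(-52) - 22 = -3640/3 - 22 = -3706/3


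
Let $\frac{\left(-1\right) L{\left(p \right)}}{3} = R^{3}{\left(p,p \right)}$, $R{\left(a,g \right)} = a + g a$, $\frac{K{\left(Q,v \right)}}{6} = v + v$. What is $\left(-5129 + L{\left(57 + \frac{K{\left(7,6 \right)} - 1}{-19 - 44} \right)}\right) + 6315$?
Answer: $- \frac{2006173131200101156042}{20841167403} \approx -9.626 \cdot 10^{10}$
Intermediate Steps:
$K{\left(Q,v \right)} = 12 v$ ($K{\left(Q,v \right)} = 6 \left(v + v\right) = 6 \cdot 2 v = 12 v$)
$R{\left(a,g \right)} = a + a g$
$L{\left(p \right)} = - 3 p^{3} \left(1 + p\right)^{3}$ ($L{\left(p \right)} = - 3 \left(p \left(1 + p\right)\right)^{3} = - 3 p^{3} \left(1 + p\right)^{3}$)
$\left(-5129 + L{\left(57 + \frac{K{\left(7,6 \right)} - 1}{-19 - 44} \right)}\right) + 6315 = \left(-5129 - 3 \left(57 + \frac{12 \cdot 6 - 1}{-19 - 44}\right)^{3} \left(1 + \left(57 + \frac{12 \cdot 6 - 1}{-19 - 44}\right)\right)^{3}\right) + 6315 = \left(-5129 - 3 \left(57 + \frac{72 - 1}{-63}\right)^{3} \left(1 + \left(57 + \frac{72 - 1}{-63}\right)\right)^{3}\right) + 6315 = \left(-5129 - 3 \left(57 + 71 \left(- \frac{1}{63}\right)\right)^{3} \left(1 + \left(57 + 71 \left(- \frac{1}{63}\right)\right)\right)^{3}\right) + 6315 = \left(-5129 - 3 \left(57 - \frac{71}{63}\right)^{3} \left(1 + \left(57 - \frac{71}{63}\right)\right)^{3}\right) + 6315 = \left(-5129 - 3 \left(\frac{3520}{63}\right)^{3} \left(1 + \frac{3520}{63}\right)^{3}\right) + 6315 = \left(-5129 - \frac{43614208000 \left(\frac{3583}{63}\right)^{3}}{83349}\right) + 6315 = \left(-5129 - \frac{43614208000}{83349} \cdot \frac{45998156287}{250047}\right) + 6315 = \left(-5129 - \frac{2006173155917725696000}{20841167403}\right) + 6315 = - \frac{2006173262812073305987}{20841167403} + 6315 = - \frac{2006173131200101156042}{20841167403}$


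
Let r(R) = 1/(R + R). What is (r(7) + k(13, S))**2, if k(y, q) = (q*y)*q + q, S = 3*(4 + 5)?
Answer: 17704165249/196 ≈ 9.0327e+7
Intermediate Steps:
S = 27 (S = 3*9 = 27)
r(R) = 1/(2*R)
k(y, q) = q + y*q**2 (k(y, q) = y*q**2 + q = q + y*q**2)
(r(7) + k(13, S))**2 = ((1/2)/7 + 27*(1 + 27*13))**2 = ((1/2)*(1/7) + 27*(1 + 351))**2 = (1/14 + 27*352)**2 = (1/14 + 9504)**2 = (133057/14)**2 = 17704165249/196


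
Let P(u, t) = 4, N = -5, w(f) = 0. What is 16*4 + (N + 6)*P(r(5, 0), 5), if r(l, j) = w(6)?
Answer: 68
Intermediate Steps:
r(l, j) = 0
16*4 + (N + 6)*P(r(5, 0), 5) = 16*4 + (-5 + 6)*4 = 64 + 1*4 = 64 + 4 = 68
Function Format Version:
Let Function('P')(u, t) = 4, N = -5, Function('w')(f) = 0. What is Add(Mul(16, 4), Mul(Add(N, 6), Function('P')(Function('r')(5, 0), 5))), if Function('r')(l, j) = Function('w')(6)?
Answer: 68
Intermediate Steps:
Function('r')(l, j) = 0
Add(Mul(16, 4), Mul(Add(N, 6), Function('P')(Function('r')(5, 0), 5))) = Add(Mul(16, 4), Mul(Add(-5, 6), 4)) = Add(64, Mul(1, 4)) = Add(64, 4) = 68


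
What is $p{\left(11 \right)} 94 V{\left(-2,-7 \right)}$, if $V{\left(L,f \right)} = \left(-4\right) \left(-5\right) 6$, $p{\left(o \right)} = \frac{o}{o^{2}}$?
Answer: $\frac{11280}{11} \approx 1025.5$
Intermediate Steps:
$p{\left(o \right)} = \frac{1}{o}$ ($p{\left(o \right)} = \frac{o}{o^{2}} = \frac{1}{o}$)
$V{\left(L,f \right)} = 120$ ($V{\left(L,f \right)} = 20 \cdot 6 = 120$)
$p{\left(11 \right)} 94 V{\left(-2,-7 \right)} = \frac{1}{11} \cdot 94 \cdot 120 = \frac{94}{11} \cdot 120 = \frac{11280}{11}$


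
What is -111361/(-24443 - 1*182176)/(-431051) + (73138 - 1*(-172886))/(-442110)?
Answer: -3651960848270561/6562631218236765 ≈ -0.55648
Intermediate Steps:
-111361/(-24443 - 1*182176)/(-431051) + (73138 - 1*(-172886))/(-442110) = -111361/(-24443 - 182176)*(-1/431051) + (73138 + 172886)*(-1/442110) = -111361/(-206619)*(-1/431051) + 246024*(-1/442110) = -111361*(-1/206619)*(-1/431051) - 41004/73685 = (111361/206619)*(-1/431051) - 41004/73685 = -111361/89063326569 - 41004/73685 = -3651960848270561/6562631218236765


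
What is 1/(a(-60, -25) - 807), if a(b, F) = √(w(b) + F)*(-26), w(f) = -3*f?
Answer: -807/546469 + 26*√155/546469 ≈ -0.00088441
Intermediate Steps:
a(b, F) = -26*√(F - 3*b) (a(b, F) = √(-3*b + F)*(-26) = √(F - 3*b)*(-26) = -26*√(F - 3*b))
1/(a(-60, -25) - 807) = 1/(-26*√(-25 - 3*(-60)) - 807) = 1/(-26*√(-25 + 180) - 807) = 1/(-26*√155 - 807) = 1/(-807 - 26*√155)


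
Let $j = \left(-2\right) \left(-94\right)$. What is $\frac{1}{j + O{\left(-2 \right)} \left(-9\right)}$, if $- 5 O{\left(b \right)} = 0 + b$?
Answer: $\frac{5}{922} \approx 0.005423$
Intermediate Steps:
$O{\left(b \right)} = - \frac{b}{5}$ ($O{\left(b \right)} = - \frac{0 + b}{5} = - \frac{b}{5}$)
$j = 188$
$\frac{1}{j + O{\left(-2 \right)} \left(-9\right)} = \frac{1}{188 + \left(- \frac{1}{5}\right) \left(-2\right) \left(-9\right)} = \frac{1}{188 + \frac{2}{5} \left(-9\right)} = \frac{1}{188 - \frac{18}{5}} = \frac{1}{\frac{922}{5}} = \frac{5}{922}$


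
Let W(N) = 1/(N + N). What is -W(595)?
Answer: -1/1190 ≈ -0.00084034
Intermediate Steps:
W(N) = 1/(2*N)
-W(595) = -1/(2*595) = -1*1/1190 = -1/1190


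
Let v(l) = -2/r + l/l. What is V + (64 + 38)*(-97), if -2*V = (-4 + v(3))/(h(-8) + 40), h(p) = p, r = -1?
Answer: -633215/64 ≈ -9894.0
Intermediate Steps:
v(l) = 3 (v(l) = -2/(-1) + l/l = -2*(-1) + 1 = 2 + 1 = 3)
V = 1/64 (V = -(-4 + 3)/(2*(-8 + 40)) = -(-1)/(2*32) = -1/2*(-1/32) = 1/64 ≈ 0.015625)
V + (64 + 38)*(-97) = 1/64 + (64 + 38)*(-97) = 1/64 + 102*(-97) = 1/64 - 9894 = -633215/64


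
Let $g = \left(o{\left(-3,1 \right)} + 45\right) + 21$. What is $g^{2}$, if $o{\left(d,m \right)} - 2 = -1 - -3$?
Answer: $4900$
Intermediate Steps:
$o{\left(d,m \right)} = 4$ ($o{\left(d,m \right)} = 2 - -2 = 2 + \left(-1 + 3\right) = 2 + 2 = 4$)
$g = 70$ ($g = \left(4 + 45\right) + 21 = 49 + 21 = 70$)
$g^{2} = 70^{2} = 4900$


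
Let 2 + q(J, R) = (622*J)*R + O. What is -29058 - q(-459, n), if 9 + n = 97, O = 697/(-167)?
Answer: 4190826953/167 ≈ 2.5095e+7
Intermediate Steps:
O = -697/167 (O = 697*(-1/167) = -697/167 ≈ -4.1737)
n = 88 (n = -9 + 97 = 88)
q(J, R) = -1031/167 + 622*J*R (q(J, R) = -2 + ((622*J)*R - 697/167) = -2 + (622*J*R - 697/167) = -2 + (-697/167 + 622*J*R) = -1031/167 + 622*J*R)
-29058 - q(-459, n) = -29058 - (-1031/167 + 622*(-459)*88) = -29058 - (-1031/167 - 25123824) = -29058 - 1*(-4195679639/167) = -29058 + 4195679639/167 = 4190826953/167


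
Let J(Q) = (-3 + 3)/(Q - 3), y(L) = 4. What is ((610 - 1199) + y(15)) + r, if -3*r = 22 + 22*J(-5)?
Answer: -1777/3 ≈ -592.33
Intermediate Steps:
J(Q) = 0 (J(Q) = 0/(-3 + Q) = 0)
r = -22/3 (r = -(22 + 22*0)/3 = -(22 + 0)/3 = -1/3*22 = -22/3 ≈ -7.3333)
((610 - 1199) + y(15)) + r = ((610 - 1199) + 4) - 22/3 = (-589 + 4) - 22/3 = -585 - 22/3 = -1777/3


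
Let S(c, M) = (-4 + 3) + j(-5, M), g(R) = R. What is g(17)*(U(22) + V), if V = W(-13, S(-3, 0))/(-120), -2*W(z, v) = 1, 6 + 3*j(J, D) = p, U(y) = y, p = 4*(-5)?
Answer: 89777/240 ≈ 374.07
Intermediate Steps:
p = -20
j(J, D) = -26/3 (j(J, D) = -2 + (1/3)*(-20) = -2 - 20/3 = -26/3)
S(c, M) = -29/3 (S(c, M) = (-4 + 3) - 26/3 = -1 - 26/3 = -29/3)
W(z, v) = -1/2 (W(z, v) = -1/2*1 = -1/2)
V = 1/240 (V = -1/2/(-120) = -1/2*(-1/120) = 1/240 ≈ 0.0041667)
g(17)*(U(22) + V) = 17*(22 + 1/240) = 17*(5281/240) = 89777/240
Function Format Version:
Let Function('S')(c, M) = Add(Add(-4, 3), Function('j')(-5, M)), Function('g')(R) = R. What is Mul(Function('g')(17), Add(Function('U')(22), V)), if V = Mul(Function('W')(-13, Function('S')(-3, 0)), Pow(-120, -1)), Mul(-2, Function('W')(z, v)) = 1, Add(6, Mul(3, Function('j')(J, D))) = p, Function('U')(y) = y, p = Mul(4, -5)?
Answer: Rational(89777, 240) ≈ 374.07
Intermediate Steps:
p = -20
Function('j')(J, D) = Rational(-26, 3) (Function('j')(J, D) = Add(-2, Mul(Rational(1, 3), -20)) = Add(-2, Rational(-20, 3)) = Rational(-26, 3))
Function('S')(c, M) = Rational(-29, 3) (Function('S')(c, M) = Add(Add(-4, 3), Rational(-26, 3)) = Add(-1, Rational(-26, 3)) = Rational(-29, 3))
Function('W')(z, v) = Rational(-1, 2) (Function('W')(z, v) = Mul(Rational(-1, 2), 1) = Rational(-1, 2))
V = Rational(1, 240) (V = Mul(Rational(-1, 2), Pow(-120, -1)) = Mul(Rational(-1, 2), Rational(-1, 120)) = Rational(1, 240) ≈ 0.0041667)
Mul(Function('g')(17), Add(Function('U')(22), V)) = Mul(17, Add(22, Rational(1, 240))) = Mul(17, Rational(5281, 240)) = Rational(89777, 240)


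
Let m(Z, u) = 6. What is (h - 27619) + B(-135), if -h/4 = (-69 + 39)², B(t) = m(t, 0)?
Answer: -31213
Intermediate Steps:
B(t) = 6
h = -3600 (h = -4*(-69 + 39)² = -4*(-30)² = -4*900 = -3600)
(h - 27619) + B(-135) = (-3600 - 27619) + 6 = -31219 + 6 = -31213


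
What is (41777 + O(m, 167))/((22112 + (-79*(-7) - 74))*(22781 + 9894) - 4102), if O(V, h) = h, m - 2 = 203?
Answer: 41944/738156823 ≈ 5.6823e-5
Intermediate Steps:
m = 205 (m = 2 + 203 = 205)
(41777 + O(m, 167))/((22112 + (-79*(-7) - 74))*(22781 + 9894) - 4102) = (41777 + 167)/((22112 + (-79*(-7) - 74))*(22781 + 9894) - 4102) = 41944/((22112 + (553 - 74))*32675 - 4102) = 41944/((22112 + 479)*32675 - 4102) = 41944/(22591*32675 - 4102) = 41944/(738160925 - 4102) = 41944/738156823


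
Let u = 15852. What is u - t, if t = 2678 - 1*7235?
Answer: 20409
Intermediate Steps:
t = -4557 (t = 2678 - 7235 = -4557)
u - t = 15852 - 1*(-4557) = 15852 + 4557 = 20409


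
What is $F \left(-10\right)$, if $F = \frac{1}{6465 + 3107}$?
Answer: $- \frac{5}{4786} \approx -0.0010447$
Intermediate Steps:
$F = \frac{1}{9572} \approx 0.00010447$
$F \left(-10\right) = \frac{1}{9572} \left(-10\right) = - \frac{5}{4786}$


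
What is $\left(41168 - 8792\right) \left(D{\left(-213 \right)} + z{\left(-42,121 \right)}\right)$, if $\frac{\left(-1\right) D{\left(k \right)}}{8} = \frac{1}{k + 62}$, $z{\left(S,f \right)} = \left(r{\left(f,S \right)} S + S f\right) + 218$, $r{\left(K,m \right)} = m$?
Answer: $- \frac{15154946592}{151} \approx -1.0036 \cdot 10^{8}$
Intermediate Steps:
$z{\left(S,f \right)} = 218 + S^{2} + S f$ ($z{\left(S,f \right)} = \left(S S + S f\right) + 218 = \left(S^{2} + S f\right) + 218 = 218 + S^{2} + S f$)
$D{\left(k \right)} = - \frac{8}{62 + k}$ ($D{\left(k \right)} = - \frac{8}{k + 62} = - \frac{8}{62 + k}$)
$\left(41168 - 8792\right) \left(D{\left(-213 \right)} + z{\left(-42,121 \right)}\right) = \left(41168 - 8792\right) \left(- \frac{8}{62 - 213} + \left(218 + \left(-42\right)^{2} - 5082\right)\right) = 32376 \left(- \frac{8}{-151} + \left(218 + 1764 - 5082\right)\right) = 32376 \left(\left(-8\right) \left(- \frac{1}{151}\right) - 3100\right) = 32376 \left(\frac{8}{151} - 3100\right) = 32376 \left(- \frac{468092}{151}\right) = - \frac{15154946592}{151}$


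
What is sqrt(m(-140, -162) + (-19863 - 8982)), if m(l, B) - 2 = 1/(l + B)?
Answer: 3*I*sqrt(292288586)/302 ≈ 169.83*I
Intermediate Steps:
m(l, B) = 2 + 1/(B + l) (m(l, B) = 2 + 1/(l + B) = 2 + 1/(B + l))
sqrt(m(-140, -162) + (-19863 - 8982)) = sqrt((1 + 2*(-162) + 2*(-140))/(-162 - 140) + (-19863 - 8982)) = sqrt((1 - 324 - 280)/(-302) - 28845) = sqrt(-1/302*(-603) - 28845) = sqrt(603/302 - 28845) = sqrt(-8710587/302) = 3*I*sqrt(292288586)/302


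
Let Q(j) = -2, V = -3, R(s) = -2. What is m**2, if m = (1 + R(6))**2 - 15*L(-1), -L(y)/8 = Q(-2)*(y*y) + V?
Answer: 358801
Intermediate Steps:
L(y) = 24 + 16*y**2 (L(y) = -8*(-2*y*y - 3) = -8*(-2*y**2 - 3) = -8*(-3 - 2*y**2) = 24 + 16*y**2)
m = -599 (m = (1 - 2)**2 - 15*(24 + 16*(-1)**2) = (-1)**2 - 15*(24 + 16*1) = 1 - 15*(24 + 16) = 1 - 15*40 = 1 - 600 = -599)
m**2 = (-599)**2 = 358801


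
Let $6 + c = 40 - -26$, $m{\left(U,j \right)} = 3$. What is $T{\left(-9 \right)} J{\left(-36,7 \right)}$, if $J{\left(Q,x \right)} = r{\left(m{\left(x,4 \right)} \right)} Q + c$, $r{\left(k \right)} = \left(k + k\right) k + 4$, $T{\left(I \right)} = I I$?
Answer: $-59292$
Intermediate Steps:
$c = 60$ ($c = -6 + \left(40 - -26\right) = -6 + \left(40 + 26\right) = -6 + 66 = 60$)
$T{\left(I \right)} = I^{2}$
$r{\left(k \right)} = 4 + 2 k^{2}$ ($r{\left(k \right)} = 2 k k + 4 = 2 k^{2} + 4 = 4 + 2 k^{2}$)
$J{\left(Q,x \right)} = 60 + 22 Q$ ($J{\left(Q,x \right)} = \left(4 + 2 \cdot 3^{2}\right) Q + 60 = \left(4 + 2 \cdot 9\right) Q + 60 = \left(4 + 18\right) Q + 60 = 22 Q + 60 = 60 + 22 Q$)
$T{\left(-9 \right)} J{\left(-36,7 \right)} = \left(-9\right)^{2} \left(60 + 22 \left(-36\right)\right) = 81 \left(60 - 792\right) = 81 \left(-732\right) = -59292$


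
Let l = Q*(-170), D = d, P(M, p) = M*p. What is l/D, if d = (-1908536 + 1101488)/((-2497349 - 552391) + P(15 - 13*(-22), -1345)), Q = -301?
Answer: 88385557225/403524 ≈ 2.1903e+5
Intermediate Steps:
d = 807048/3454585 (d = (-1908536 + 1101488)/((-2497349 - 552391) + (15 - 13*(-22))*(-1345)) = -807048/(-3049740 + (15 + 286)*(-1345)) = -807048/(-3049740 + 301*(-1345)) = -807048/(-3049740 - 404845) = -807048/(-3454585) = -807048*(-1/3454585) = 807048/3454585 ≈ 0.23362)
D = 807048/3454585 ≈ 0.23362
l = 51170 (l = -301*(-170) = 51170)
l/D = 51170/(807048/3454585) = 51170*(3454585/807048) = 88385557225/403524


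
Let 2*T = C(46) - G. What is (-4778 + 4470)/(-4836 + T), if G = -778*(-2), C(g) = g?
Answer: 308/5591 ≈ 0.055089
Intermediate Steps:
G = 1556
T = -755 (T = (46 - 1*1556)/2 = (46 - 1556)/2 = (1/2)*(-1510) = -755)
(-4778 + 4470)/(-4836 + T) = (-4778 + 4470)/(-4836 - 755) = -308/(-5591) = -308*(-1/5591) = 308/5591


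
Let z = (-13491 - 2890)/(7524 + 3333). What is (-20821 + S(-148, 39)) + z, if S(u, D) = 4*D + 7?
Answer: -224300287/10857 ≈ -20660.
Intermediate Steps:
S(u, D) = 7 + 4*D
z = -16381/10857 ≈ -1.5088
(-20821 + S(-148, 39)) + z = (-20821 + (7 + 4*39)) - 16381/10857 = (-20821 + (7 + 156)) - 16381/10857 = (-20821 + 163) - 16381/10857 = -20658 - 16381/10857 = -224300287/10857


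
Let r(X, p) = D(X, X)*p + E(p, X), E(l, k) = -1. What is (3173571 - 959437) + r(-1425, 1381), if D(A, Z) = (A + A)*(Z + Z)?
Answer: 11219386633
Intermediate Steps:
D(A, Z) = 4*A*Z (D(A, Z) = (2*A)*(2*Z) = 4*A*Z)
r(X, p) = -1 + 4*p*X**2 (r(X, p) = (4*X*X)*p - 1 = (4*X**2)*p - 1 = 4*p*X**2 - 1 = -1 + 4*p*X**2)
(3173571 - 959437) + r(-1425, 1381) = (3173571 - 959437) + (-1 + 4*1381*(-1425)**2) = 2214134 + (-1 + 4*1381*2030625) = 2214134 + (-1 + 11217172500) = 2214134 + 11217172499 = 11219386633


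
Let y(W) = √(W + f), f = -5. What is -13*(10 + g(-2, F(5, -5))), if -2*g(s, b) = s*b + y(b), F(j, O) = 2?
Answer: -156 + 13*I*√3/2 ≈ -156.0 + 11.258*I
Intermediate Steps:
y(W) = √(-5 + W) (y(W) = √(W - 5) = √(-5 + W))
g(s, b) = -√(-5 + b)/2 - b*s/2 (g(s, b) = -(s*b + √(-5 + b))/2 = -(b*s + √(-5 + b))/2 = -(√(-5 + b) + b*s)/2 = -√(-5 + b)/2 - b*s/2)
-13*(10 + g(-2, F(5, -5))) = -13*(10 + (-√(-5 + 2)/2 - ½*2*(-2))) = -13*(10 + (-I*√3/2 + 2)) = -13*(10 + (2 - I*√3/2)) = -13*(12 - I*√3/2) = -156 + 13*I*√3/2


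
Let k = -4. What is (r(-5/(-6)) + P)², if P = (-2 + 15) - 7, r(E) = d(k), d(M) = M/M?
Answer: 49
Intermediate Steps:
d(M) = 1
r(E) = 1
P = 6 (P = 13 - 7 = 6)
(r(-5/(-6)) + P)² = (1 + 6)² = 7² = 49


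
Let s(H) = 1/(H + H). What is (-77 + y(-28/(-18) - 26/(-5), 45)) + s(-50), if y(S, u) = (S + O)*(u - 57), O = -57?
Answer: 157777/300 ≈ 525.92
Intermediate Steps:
s(H) = 1/(2*H)
y(S, u) = (-57 + S)*(-57 + u) (y(S, u) = (S - 57)*(u - 57) = (-57 + S)*(-57 + u))
(-77 + y(-28/(-18) - 26/(-5), 45)) + s(-50) = (-77 + (3249 - 57*(-28/(-18) - 26/(-5)) - 57*45 + (-28/(-18) - 26/(-5))*45)) + (1/2)/(-50) = (-77 + (3249 - 57*(-28*(-1/18) - 26*(-1/5)) - 2565 + (-28*(-1/18) - 26*(-1/5))*45)) + (1/2)*(-1/50) = (-77 + (3249 - 57*(14/9 + 26/5) - 2565 + (14/9 + 26/5)*45)) - 1/100 = (-77 + (3249 - 57*304/45 - 2565 + (304/45)*45)) - 1/100 = (-77 + (3249 - 5776/15 - 2565 + 304)) - 1/100 = (-77 + 9044/15) - 1/100 = 7889/15 - 1/100 = 157777/300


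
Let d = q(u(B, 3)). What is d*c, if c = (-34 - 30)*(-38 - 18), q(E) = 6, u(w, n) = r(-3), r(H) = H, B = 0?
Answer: 21504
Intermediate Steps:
u(w, n) = -3
d = 6
c = 3584 (c = -64*(-56) = 3584)
d*c = 6*3584 = 21504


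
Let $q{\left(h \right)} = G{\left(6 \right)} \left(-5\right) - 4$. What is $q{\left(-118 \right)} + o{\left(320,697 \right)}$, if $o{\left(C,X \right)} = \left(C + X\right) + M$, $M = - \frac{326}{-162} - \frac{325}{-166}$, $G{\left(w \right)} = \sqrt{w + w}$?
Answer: $\frac{13674181}{13446} - 10 \sqrt{3} \approx 999.65$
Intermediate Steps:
$G{\left(w \right)} = \sqrt{2} \sqrt{w}$ ($G{\left(w \right)} = \sqrt{2 w} = \sqrt{2} \sqrt{w}$)
$M = \frac{53383}{13446}$ ($M = \left(-326\right) \left(- \frac{1}{162}\right) - - \frac{325}{166} = \frac{163}{81} + \frac{325}{166} = \frac{53383}{13446} \approx 3.9702$)
$q{\left(h \right)} = -4 - 10 \sqrt{3}$ ($q{\left(h \right)} = \sqrt{2} \sqrt{6} \left(-5\right) - 4 = 2 \sqrt{3} \left(-5\right) - 4 = - 10 \sqrt{3} - 4 = -4 - 10 \sqrt{3}$)
$o{\left(C,X \right)} = \frac{53383}{13446} + C + X$ ($o{\left(C,X \right)} = \left(C + X\right) + \frac{53383}{13446} = \frac{53383}{13446} + C + X$)
$q{\left(-118 \right)} + o{\left(320,697 \right)} = \left(-4 - 10 \sqrt{3}\right) + \left(\frac{53383}{13446} + 320 + 697\right) = \left(-4 - 10 \sqrt{3}\right) + \frac{13727965}{13446} = \frac{13674181}{13446} - 10 \sqrt{3}$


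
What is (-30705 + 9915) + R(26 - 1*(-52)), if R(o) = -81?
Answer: -20871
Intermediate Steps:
(-30705 + 9915) + R(26 - 1*(-52)) = (-30705 + 9915) - 81 = -20790 - 81 = -20871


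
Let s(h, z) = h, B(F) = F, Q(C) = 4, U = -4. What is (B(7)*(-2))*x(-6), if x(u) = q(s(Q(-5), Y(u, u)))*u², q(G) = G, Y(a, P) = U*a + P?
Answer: -2016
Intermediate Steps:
Y(a, P) = P - 4*a (Y(a, P) = -4*a + P = P - 4*a)
x(u) = 4*u²
(B(7)*(-2))*x(-6) = (7*(-2))*(4*(-6)²) = -56*36 = -14*144 = -2016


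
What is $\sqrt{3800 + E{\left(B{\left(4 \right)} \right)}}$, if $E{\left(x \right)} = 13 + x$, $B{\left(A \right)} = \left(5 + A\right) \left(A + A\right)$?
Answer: $\sqrt{3885} \approx 62.33$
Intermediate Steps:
$B{\left(A \right)} = 2 A \left(5 + A\right)$ ($B{\left(A \right)} = \left(5 + A\right) 2 A = 2 A \left(5 + A\right)$)
$\sqrt{3800 + E{\left(B{\left(4 \right)} \right)}} = \sqrt{3800 + \left(13 + 2 \cdot 4 \left(5 + 4\right)\right)} = \sqrt{3800 + \left(13 + 2 \cdot 4 \cdot 9\right)} = \sqrt{3800 + \left(13 + 72\right)} = \sqrt{3800 + 85} = \sqrt{3885}$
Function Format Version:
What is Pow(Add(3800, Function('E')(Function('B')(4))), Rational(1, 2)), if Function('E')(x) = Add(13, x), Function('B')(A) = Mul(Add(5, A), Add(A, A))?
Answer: Pow(3885, Rational(1, 2)) ≈ 62.330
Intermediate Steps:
Function('B')(A) = Mul(2, A, Add(5, A)) (Function('B')(A) = Mul(Add(5, A), Mul(2, A)) = Mul(2, A, Add(5, A)))
Pow(Add(3800, Function('E')(Function('B')(4))), Rational(1, 2)) = Pow(Add(3800, Add(13, Mul(2, 4, Add(5, 4)))), Rational(1, 2)) = Pow(Add(3800, Add(13, Mul(2, 4, 9))), Rational(1, 2)) = Pow(Add(3800, Add(13, 72)), Rational(1, 2)) = Pow(Add(3800, 85), Rational(1, 2)) = Pow(3885, Rational(1, 2))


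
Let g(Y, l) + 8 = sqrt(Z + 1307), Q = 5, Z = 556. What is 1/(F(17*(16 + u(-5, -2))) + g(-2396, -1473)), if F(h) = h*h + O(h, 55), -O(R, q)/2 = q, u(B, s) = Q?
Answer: 127331/16213181698 - 9*sqrt(23)/16213181698 ≈ 7.8509e-6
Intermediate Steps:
u(B, s) = 5
O(R, q) = -2*q
g(Y, l) = -8 + 9*sqrt(23) (g(Y, l) = -8 + sqrt(556 + 1307) = -8 + sqrt(1863) = -8 + 9*sqrt(23))
F(h) = -110 + h**2 (F(h) = h*h - 2*55 = h**2 - 110 = -110 + h**2)
1/(F(17*(16 + u(-5, -2))) + g(-2396, -1473)) = 1/((-110 + (17*(16 + 5))**2) + (-8 + 9*sqrt(23))) = 1/((-110 + (17*21)**2) + (-8 + 9*sqrt(23))) = 1/((-110 + 357**2) + (-8 + 9*sqrt(23))) = 1/((-110 + 127449) + (-8 + 9*sqrt(23))) = 1/(127339 + (-8 + 9*sqrt(23))) = 1/(127331 + 9*sqrt(23))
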